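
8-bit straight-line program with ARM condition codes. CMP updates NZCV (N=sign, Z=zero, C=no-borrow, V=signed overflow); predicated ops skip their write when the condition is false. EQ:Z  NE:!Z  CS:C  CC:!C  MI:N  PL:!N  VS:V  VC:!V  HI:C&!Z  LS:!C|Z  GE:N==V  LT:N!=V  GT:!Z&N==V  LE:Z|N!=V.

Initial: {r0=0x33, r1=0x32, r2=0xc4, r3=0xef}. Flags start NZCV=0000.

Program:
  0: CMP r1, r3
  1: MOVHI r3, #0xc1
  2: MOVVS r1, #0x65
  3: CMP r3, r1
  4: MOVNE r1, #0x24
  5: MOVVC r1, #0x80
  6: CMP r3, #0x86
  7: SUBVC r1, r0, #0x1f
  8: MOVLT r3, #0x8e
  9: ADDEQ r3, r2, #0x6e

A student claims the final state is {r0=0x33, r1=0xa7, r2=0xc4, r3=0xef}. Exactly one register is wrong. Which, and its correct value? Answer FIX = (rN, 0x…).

0: ✓ CMP  NZCV=0000
1: · MOVHI
2: · MOVVS
3: ✓ CMP  NZCV=1010
4: ✓ MOVNE  r1←0x24
5: ✓ MOVVC  r1←0x80
6: ✓ CMP  NZCV=0010
7: ✓ SUBVC  r1←0x14
8: · MOVLT
9: · ADDEQ

FIX = (r1, 0x14)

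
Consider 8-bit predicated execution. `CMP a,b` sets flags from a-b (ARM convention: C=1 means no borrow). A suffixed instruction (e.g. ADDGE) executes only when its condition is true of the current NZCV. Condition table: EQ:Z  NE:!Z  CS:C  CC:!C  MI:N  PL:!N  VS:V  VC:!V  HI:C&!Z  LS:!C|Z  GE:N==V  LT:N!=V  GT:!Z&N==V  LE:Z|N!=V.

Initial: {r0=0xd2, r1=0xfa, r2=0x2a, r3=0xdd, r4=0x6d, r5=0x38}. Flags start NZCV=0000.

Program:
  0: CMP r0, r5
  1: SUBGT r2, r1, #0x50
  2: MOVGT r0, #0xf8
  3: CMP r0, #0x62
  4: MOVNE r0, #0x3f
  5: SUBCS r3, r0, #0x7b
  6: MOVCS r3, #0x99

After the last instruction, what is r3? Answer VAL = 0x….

VAL = 0x99

0: ✓ CMP  NZCV=1010
1: · SUBGT
2: · MOVGT
3: ✓ CMP  NZCV=0011
4: ✓ MOVNE  r0←0x3f
5: ✓ SUBCS  r3←0xc4
6: ✓ MOVCS  r3←0x99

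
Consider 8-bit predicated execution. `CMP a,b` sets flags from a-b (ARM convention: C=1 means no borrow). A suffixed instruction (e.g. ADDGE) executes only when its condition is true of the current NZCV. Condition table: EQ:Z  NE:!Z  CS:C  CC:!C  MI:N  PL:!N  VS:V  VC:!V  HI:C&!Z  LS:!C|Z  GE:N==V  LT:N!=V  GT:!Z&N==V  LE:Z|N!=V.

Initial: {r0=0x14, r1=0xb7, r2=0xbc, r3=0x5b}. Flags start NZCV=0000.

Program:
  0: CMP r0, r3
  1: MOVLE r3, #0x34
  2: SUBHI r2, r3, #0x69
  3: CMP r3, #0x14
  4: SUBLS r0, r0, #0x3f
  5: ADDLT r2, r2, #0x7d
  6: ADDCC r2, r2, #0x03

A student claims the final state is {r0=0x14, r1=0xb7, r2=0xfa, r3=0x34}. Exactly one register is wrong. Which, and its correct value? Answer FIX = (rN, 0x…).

FIX = (r2, 0xbc)

0: ✓ CMP  NZCV=1000
1: ✓ MOVLE  r3←0x34
2: · SUBHI
3: ✓ CMP  NZCV=0010
4: · SUBLS
5: · ADDLT
6: · ADDCC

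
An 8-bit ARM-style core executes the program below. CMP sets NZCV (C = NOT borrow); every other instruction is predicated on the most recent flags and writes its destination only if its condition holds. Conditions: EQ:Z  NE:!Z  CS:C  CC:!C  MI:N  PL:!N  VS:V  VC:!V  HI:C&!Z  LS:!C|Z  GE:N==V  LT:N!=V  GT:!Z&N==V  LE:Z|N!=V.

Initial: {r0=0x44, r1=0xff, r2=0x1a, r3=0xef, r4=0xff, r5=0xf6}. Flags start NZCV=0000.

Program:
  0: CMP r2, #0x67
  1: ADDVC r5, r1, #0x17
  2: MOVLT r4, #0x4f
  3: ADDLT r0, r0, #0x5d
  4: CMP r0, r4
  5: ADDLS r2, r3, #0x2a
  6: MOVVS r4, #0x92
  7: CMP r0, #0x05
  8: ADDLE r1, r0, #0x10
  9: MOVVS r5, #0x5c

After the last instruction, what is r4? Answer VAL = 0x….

0: ✓ CMP  NZCV=1000
1: ✓ ADDVC  r5←0x16
2: ✓ MOVLT  r4←0x4f
3: ✓ ADDLT  r0←0xa1
4: ✓ CMP  NZCV=0011
5: · ADDLS
6: ✓ MOVVS  r4←0x92
7: ✓ CMP  NZCV=1010
8: ✓ ADDLE  r1←0xb1
9: · MOVVS

VAL = 0x92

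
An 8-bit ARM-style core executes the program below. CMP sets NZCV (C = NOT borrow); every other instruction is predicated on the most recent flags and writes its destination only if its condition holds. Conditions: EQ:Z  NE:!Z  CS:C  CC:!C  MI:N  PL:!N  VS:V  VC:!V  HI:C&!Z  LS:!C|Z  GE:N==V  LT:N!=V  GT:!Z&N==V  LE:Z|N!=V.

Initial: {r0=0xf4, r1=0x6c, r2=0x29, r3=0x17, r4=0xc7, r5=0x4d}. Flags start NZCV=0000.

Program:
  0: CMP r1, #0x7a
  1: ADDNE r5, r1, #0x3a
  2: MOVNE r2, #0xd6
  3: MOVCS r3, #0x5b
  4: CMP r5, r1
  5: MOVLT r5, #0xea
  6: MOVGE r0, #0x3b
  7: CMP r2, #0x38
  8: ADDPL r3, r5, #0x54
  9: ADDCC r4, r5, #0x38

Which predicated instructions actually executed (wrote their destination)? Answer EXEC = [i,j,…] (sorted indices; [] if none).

0: ✓ CMP  NZCV=1000
1: ✓ ADDNE  r5←0xa6
2: ✓ MOVNE  r2←0xd6
3: · MOVCS
4: ✓ CMP  NZCV=0011
5: ✓ MOVLT  r5←0xea
6: · MOVGE
7: ✓ CMP  NZCV=1010
8: · ADDPL
9: · ADDCC

EXEC = [1,2,5]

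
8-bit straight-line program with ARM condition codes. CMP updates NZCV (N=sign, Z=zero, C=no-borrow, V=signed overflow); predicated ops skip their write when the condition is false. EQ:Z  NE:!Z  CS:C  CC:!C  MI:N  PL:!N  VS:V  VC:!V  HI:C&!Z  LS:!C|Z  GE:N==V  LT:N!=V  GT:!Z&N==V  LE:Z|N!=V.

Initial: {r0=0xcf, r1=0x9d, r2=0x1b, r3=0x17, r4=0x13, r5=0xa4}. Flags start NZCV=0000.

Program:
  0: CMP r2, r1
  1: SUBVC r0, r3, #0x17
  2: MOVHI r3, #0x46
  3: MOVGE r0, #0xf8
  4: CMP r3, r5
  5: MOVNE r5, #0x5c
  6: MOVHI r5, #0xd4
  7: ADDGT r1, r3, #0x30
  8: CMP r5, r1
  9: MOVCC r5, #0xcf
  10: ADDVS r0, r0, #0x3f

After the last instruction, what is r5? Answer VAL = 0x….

[0] flags=0000 → (cmp)
[1] flags=0000 VC?T → r0=0x00
[2] flags=0000 HI?F → skip
[3] flags=0000 GE?T → r0=0xf8
[4] flags=0000 → (cmp)
[5] flags=0000 NE?T → r5=0x5c
[6] flags=0000 HI?F → skip
[7] flags=0000 GT?T → r1=0x47
[8] flags=0010 → (cmp)
[9] flags=0010 CC?F → skip
[10] flags=0010 VS?F → skip

VAL = 0x5c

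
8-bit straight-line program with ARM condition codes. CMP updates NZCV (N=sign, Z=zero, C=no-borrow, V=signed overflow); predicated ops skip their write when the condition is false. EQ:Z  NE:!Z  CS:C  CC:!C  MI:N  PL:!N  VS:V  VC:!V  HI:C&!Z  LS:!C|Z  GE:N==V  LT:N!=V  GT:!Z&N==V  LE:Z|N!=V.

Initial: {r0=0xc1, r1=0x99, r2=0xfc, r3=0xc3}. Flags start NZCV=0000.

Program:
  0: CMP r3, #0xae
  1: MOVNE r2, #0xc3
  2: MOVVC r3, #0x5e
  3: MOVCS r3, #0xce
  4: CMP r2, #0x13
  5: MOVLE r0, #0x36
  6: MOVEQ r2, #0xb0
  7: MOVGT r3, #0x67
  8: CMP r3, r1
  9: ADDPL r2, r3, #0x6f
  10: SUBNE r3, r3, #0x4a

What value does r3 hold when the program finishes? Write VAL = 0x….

[0] flags=0010 → (cmp)
[1] flags=0010 NE?T → r2=0xc3
[2] flags=0010 VC?T → r3=0x5e
[3] flags=0010 CS?T → r3=0xce
[4] flags=1010 → (cmp)
[5] flags=1010 LE?T → r0=0x36
[6] flags=1010 EQ?F → skip
[7] flags=1010 GT?F → skip
[8] flags=0010 → (cmp)
[9] flags=0010 PL?T → r2=0x3d
[10] flags=0010 NE?T → r3=0x84

VAL = 0x84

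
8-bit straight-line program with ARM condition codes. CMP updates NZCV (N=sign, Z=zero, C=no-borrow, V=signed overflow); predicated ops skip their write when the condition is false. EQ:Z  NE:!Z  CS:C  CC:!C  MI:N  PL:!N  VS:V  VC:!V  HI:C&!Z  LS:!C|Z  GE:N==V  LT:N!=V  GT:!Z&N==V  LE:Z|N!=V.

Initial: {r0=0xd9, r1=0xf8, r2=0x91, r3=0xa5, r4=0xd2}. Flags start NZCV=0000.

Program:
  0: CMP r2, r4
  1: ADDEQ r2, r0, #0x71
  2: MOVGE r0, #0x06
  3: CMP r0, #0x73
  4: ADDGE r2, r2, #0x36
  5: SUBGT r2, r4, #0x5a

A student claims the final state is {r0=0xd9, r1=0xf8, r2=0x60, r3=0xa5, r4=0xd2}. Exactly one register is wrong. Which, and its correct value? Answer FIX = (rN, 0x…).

FIX = (r2, 0x91)

0: ✓ CMP  NZCV=1000
1: · ADDEQ
2: · MOVGE
3: ✓ CMP  NZCV=0011
4: · ADDGE
5: · SUBGT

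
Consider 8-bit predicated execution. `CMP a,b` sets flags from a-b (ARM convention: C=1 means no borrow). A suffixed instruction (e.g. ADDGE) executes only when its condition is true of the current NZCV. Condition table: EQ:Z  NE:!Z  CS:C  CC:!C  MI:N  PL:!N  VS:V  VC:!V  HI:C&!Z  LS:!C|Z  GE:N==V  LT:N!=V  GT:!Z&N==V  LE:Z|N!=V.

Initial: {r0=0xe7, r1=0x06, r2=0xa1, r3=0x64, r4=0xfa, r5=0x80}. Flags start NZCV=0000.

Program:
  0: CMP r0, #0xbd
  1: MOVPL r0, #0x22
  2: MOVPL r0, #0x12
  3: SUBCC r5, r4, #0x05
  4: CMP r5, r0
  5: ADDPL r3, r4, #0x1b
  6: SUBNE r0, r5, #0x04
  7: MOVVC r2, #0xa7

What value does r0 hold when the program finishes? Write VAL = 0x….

[0] flags=0010 → (cmp)
[1] flags=0010 PL?T → r0=0x22
[2] flags=0010 PL?T → r0=0x12
[3] flags=0010 CC?F → skip
[4] flags=0011 → (cmp)
[5] flags=0011 PL?T → r3=0x15
[6] flags=0011 NE?T → r0=0x7c
[7] flags=0011 VC?F → skip

VAL = 0x7c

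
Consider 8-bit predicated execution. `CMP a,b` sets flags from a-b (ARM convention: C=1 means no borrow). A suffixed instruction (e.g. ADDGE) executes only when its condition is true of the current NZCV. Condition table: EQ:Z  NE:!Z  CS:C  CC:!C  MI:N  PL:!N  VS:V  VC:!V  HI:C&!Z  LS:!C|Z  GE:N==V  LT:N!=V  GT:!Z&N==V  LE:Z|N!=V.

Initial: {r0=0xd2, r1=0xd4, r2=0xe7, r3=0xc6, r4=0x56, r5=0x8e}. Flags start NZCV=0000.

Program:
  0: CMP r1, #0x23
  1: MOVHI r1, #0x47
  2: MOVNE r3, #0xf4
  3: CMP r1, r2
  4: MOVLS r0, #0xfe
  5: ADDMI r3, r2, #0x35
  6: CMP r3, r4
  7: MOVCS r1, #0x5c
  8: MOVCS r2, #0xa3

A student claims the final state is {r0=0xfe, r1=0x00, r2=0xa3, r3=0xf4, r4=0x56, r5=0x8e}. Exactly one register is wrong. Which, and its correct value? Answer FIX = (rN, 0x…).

FIX = (r1, 0x5c)

0: ✓ CMP  NZCV=1010
1: ✓ MOVHI  r1←0x47
2: ✓ MOVNE  r3←0xf4
3: ✓ CMP  NZCV=0000
4: ✓ MOVLS  r0←0xfe
5: · ADDMI
6: ✓ CMP  NZCV=1010
7: ✓ MOVCS  r1←0x5c
8: ✓ MOVCS  r2←0xa3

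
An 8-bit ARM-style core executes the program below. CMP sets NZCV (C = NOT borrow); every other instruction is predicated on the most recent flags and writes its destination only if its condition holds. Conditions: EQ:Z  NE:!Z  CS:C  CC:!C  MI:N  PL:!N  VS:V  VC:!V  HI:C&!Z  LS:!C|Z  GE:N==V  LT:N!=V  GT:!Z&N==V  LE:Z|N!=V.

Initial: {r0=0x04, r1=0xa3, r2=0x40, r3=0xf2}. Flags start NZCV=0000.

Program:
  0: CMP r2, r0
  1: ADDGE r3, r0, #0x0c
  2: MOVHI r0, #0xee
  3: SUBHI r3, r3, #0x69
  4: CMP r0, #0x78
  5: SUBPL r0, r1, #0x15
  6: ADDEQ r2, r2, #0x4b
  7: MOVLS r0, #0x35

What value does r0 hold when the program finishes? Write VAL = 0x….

[0] flags=0010 → (cmp)
[1] flags=0010 GE?T → r3=0x10
[2] flags=0010 HI?T → r0=0xee
[3] flags=0010 HI?T → r3=0xa7
[4] flags=0011 → (cmp)
[5] flags=0011 PL?T → r0=0x8e
[6] flags=0011 EQ?F → skip
[7] flags=0011 LS?F → skip

VAL = 0x8e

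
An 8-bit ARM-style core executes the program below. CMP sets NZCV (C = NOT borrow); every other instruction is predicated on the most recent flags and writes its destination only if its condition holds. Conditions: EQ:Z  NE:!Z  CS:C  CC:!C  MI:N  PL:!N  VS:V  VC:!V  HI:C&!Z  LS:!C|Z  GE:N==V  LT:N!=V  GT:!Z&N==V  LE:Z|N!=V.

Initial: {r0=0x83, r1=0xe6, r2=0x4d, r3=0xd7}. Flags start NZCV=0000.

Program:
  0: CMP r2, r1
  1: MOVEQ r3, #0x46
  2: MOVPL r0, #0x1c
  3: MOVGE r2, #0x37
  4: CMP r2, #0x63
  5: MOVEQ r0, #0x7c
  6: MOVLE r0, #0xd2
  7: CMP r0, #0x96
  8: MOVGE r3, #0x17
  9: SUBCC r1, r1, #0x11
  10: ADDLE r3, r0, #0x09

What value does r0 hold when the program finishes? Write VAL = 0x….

VAL = 0xd2

[0] flags=0000 → (cmp)
[1] flags=0000 EQ?F → skip
[2] flags=0000 PL?T → r0=0x1c
[3] flags=0000 GE?T → r2=0x37
[4] flags=1000 → (cmp)
[5] flags=1000 EQ?F → skip
[6] flags=1000 LE?T → r0=0xd2
[7] flags=0010 → (cmp)
[8] flags=0010 GE?T → r3=0x17
[9] flags=0010 CC?F → skip
[10] flags=0010 LE?F → skip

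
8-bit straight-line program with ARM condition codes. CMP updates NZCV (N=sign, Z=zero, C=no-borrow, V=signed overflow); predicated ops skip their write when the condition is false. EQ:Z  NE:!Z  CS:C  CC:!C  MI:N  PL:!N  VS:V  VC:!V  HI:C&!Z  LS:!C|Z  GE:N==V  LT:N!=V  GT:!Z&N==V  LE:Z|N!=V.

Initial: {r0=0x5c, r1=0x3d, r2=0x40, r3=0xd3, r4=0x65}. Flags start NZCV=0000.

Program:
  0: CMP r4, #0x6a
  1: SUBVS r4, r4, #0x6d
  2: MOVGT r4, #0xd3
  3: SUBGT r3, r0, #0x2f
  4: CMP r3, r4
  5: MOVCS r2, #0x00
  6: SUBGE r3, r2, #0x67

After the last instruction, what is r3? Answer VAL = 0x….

VAL = 0xd3

[0] flags=1000 → (cmp)
[1] flags=1000 VS?F → skip
[2] flags=1000 GT?F → skip
[3] flags=1000 GT?F → skip
[4] flags=0011 → (cmp)
[5] flags=0011 CS?T → r2=0x00
[6] flags=0011 GE?F → skip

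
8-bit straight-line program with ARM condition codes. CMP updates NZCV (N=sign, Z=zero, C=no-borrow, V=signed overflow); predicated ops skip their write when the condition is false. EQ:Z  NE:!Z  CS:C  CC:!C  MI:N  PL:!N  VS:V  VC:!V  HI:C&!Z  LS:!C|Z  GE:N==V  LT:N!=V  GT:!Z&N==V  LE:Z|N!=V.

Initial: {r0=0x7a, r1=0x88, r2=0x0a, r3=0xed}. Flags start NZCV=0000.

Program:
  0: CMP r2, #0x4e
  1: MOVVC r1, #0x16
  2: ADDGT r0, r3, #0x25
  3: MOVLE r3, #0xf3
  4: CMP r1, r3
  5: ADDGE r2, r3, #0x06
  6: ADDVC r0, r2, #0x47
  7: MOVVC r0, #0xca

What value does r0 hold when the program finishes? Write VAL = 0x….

[0] flags=1000 → (cmp)
[1] flags=1000 VC?T → r1=0x16
[2] flags=1000 GT?F → skip
[3] flags=1000 LE?T → r3=0xf3
[4] flags=0000 → (cmp)
[5] flags=0000 GE?T → r2=0xf9
[6] flags=0000 VC?T → r0=0x40
[7] flags=0000 VC?T → r0=0xca

VAL = 0xca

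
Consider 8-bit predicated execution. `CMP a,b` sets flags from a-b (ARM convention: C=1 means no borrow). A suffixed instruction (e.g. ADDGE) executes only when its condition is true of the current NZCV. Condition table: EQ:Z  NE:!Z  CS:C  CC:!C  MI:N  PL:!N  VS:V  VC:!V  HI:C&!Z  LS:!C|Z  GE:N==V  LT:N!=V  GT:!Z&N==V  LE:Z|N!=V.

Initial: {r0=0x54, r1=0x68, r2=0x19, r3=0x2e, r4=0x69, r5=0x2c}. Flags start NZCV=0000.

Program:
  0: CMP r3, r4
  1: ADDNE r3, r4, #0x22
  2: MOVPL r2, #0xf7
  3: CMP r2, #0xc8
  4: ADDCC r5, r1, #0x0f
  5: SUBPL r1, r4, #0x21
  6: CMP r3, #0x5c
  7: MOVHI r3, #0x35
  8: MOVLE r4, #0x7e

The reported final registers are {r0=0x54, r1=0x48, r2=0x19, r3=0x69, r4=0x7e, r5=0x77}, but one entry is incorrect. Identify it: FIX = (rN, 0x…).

[0] flags=1000 → (cmp)
[1] flags=1000 NE?T → r3=0x8b
[2] flags=1000 PL?F → skip
[3] flags=0000 → (cmp)
[4] flags=0000 CC?T → r5=0x77
[5] flags=0000 PL?T → r1=0x48
[6] flags=0011 → (cmp)
[7] flags=0011 HI?T → r3=0x35
[8] flags=0011 LE?T → r4=0x7e

FIX = (r3, 0x35)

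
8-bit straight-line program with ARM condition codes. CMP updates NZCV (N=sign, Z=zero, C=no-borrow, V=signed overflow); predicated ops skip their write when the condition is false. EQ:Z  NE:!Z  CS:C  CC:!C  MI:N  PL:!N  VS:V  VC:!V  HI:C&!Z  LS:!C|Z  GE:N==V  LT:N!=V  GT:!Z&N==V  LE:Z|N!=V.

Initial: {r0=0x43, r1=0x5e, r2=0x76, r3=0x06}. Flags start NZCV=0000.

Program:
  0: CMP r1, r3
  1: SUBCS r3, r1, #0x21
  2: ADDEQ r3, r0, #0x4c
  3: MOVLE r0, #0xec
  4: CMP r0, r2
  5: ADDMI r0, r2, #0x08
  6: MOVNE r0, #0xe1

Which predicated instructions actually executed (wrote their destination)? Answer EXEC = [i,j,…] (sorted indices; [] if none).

EXEC = [1,5,6]

[0] flags=0010 → (cmp)
[1] flags=0010 CS?T → r3=0x3d
[2] flags=0010 EQ?F → skip
[3] flags=0010 LE?F → skip
[4] flags=1000 → (cmp)
[5] flags=1000 MI?T → r0=0x7e
[6] flags=1000 NE?T → r0=0xe1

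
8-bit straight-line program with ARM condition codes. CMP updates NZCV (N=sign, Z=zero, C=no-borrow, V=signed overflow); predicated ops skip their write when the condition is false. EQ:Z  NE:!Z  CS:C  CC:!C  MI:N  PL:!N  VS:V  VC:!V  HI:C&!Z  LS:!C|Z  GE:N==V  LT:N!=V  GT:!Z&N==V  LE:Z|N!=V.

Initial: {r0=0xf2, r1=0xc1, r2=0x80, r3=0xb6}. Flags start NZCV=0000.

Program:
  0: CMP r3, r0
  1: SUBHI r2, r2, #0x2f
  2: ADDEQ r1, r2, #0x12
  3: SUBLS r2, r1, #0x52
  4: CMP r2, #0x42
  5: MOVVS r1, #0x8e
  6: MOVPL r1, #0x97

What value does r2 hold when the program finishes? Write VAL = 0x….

0: ✓ CMP  NZCV=1000
1: · SUBHI
2: · ADDEQ
3: ✓ SUBLS  r2←0x6f
4: ✓ CMP  NZCV=0010
5: · MOVVS
6: ✓ MOVPL  r1←0x97

VAL = 0x6f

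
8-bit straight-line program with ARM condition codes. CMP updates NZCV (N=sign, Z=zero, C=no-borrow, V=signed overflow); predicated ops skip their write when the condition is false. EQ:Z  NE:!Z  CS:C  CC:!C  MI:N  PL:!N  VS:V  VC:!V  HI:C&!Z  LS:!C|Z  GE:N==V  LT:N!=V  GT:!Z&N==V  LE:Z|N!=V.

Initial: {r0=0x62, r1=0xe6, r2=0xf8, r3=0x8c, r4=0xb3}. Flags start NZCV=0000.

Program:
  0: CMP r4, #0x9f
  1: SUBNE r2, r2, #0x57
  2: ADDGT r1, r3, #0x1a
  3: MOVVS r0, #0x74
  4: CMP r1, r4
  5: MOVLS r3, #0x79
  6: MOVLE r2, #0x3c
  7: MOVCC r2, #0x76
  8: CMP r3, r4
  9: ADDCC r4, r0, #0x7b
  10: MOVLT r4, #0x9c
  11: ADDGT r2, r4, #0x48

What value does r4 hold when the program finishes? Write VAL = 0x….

VAL = 0xdd

0: ✓ CMP  NZCV=0010
1: ✓ SUBNE  r2←0xa1
2: ✓ ADDGT  r1←0xa6
3: · MOVVS
4: ✓ CMP  NZCV=1000
5: ✓ MOVLS  r3←0x79
6: ✓ MOVLE  r2←0x3c
7: ✓ MOVCC  r2←0x76
8: ✓ CMP  NZCV=1001
9: ✓ ADDCC  r4←0xdd
10: · MOVLT
11: ✓ ADDGT  r2←0x25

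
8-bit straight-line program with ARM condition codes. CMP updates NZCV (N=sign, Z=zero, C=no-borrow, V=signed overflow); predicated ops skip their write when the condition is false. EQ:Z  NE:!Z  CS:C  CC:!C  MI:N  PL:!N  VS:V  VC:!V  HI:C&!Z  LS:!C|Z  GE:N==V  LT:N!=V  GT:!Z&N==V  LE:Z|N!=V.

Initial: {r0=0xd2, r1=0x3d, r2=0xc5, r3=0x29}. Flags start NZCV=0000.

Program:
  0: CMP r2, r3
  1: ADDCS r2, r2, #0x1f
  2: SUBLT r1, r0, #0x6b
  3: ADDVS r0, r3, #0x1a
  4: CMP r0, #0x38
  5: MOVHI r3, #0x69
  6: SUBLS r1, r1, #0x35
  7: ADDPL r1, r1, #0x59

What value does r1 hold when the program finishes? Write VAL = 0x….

0: ✓ CMP  NZCV=1010
1: ✓ ADDCS  r2←0xe4
2: ✓ SUBLT  r1←0x67
3: · ADDVS
4: ✓ CMP  NZCV=1010
5: ✓ MOVHI  r3←0x69
6: · SUBLS
7: · ADDPL

VAL = 0x67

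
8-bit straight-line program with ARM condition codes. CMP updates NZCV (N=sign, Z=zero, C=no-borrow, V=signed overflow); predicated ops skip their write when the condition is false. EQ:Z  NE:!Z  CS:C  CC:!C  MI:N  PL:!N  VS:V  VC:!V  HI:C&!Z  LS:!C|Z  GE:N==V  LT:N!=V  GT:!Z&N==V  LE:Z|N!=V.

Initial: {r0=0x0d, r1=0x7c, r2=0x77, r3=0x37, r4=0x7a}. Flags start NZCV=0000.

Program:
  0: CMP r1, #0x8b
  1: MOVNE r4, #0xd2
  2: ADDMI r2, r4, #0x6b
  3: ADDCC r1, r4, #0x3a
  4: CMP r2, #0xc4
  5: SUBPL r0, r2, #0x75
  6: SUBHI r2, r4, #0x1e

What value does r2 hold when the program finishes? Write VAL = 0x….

VAL = 0x3d

0: ✓ CMP  NZCV=1001
1: ✓ MOVNE  r4←0xd2
2: ✓ ADDMI  r2←0x3d
3: ✓ ADDCC  r1←0x0c
4: ✓ CMP  NZCV=0000
5: ✓ SUBPL  r0←0xc8
6: · SUBHI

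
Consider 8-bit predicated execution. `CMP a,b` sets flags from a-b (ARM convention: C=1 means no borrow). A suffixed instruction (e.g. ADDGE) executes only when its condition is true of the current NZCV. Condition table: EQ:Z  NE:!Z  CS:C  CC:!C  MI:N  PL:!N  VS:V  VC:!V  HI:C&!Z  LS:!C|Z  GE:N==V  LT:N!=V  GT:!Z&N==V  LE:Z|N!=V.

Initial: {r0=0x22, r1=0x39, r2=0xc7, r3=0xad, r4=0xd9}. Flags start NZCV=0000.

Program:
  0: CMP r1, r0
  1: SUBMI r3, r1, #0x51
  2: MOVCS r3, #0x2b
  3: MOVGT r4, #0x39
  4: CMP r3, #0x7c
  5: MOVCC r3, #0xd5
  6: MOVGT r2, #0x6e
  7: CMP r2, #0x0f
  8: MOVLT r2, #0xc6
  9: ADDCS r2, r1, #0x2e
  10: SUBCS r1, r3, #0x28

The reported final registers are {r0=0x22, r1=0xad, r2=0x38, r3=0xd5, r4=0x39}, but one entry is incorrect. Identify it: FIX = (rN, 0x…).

[0] flags=0010 → (cmp)
[1] flags=0010 MI?F → skip
[2] flags=0010 CS?T → r3=0x2b
[3] flags=0010 GT?T → r4=0x39
[4] flags=1000 → (cmp)
[5] flags=1000 CC?T → r3=0xd5
[6] flags=1000 GT?F → skip
[7] flags=1010 → (cmp)
[8] flags=1010 LT?T → r2=0xc6
[9] flags=1010 CS?T → r2=0x67
[10] flags=1010 CS?T → r1=0xad

FIX = (r2, 0x67)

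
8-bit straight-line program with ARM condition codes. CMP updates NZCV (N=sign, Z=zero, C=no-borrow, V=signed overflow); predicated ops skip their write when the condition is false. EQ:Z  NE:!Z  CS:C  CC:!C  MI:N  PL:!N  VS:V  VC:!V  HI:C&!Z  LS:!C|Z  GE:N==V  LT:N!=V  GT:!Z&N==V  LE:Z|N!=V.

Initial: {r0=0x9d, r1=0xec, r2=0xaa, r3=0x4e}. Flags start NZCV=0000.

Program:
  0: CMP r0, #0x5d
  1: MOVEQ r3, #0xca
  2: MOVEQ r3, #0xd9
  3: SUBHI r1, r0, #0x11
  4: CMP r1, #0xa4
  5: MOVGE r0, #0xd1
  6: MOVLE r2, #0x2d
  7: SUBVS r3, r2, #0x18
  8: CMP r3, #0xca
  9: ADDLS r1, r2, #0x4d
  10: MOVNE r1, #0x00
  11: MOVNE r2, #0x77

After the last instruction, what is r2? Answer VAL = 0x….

VAL = 0x77

0: ✓ CMP  NZCV=0011
1: · MOVEQ
2: · MOVEQ
3: ✓ SUBHI  r1←0x8c
4: ✓ CMP  NZCV=1000
5: · MOVGE
6: ✓ MOVLE  r2←0x2d
7: · SUBVS
8: ✓ CMP  NZCV=1001
9: ✓ ADDLS  r1←0x7a
10: ✓ MOVNE  r1←0x00
11: ✓ MOVNE  r2←0x77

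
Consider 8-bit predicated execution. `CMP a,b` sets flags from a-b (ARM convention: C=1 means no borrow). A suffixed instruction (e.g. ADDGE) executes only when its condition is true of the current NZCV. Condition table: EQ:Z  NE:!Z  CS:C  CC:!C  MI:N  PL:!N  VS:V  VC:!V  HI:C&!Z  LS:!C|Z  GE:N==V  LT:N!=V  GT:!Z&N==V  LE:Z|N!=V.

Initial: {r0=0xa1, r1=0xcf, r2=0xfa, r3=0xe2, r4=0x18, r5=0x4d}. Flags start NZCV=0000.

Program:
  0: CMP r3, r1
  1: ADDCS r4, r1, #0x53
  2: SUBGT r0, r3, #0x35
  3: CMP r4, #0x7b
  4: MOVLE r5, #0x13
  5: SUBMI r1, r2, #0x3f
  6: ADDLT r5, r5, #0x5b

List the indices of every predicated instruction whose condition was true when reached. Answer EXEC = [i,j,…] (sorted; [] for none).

[0] flags=0010 → (cmp)
[1] flags=0010 CS?T → r4=0x22
[2] flags=0010 GT?T → r0=0xad
[3] flags=1000 → (cmp)
[4] flags=1000 LE?T → r5=0x13
[5] flags=1000 MI?T → r1=0xbb
[6] flags=1000 LT?T → r5=0x6e

EXEC = [1,2,4,5,6]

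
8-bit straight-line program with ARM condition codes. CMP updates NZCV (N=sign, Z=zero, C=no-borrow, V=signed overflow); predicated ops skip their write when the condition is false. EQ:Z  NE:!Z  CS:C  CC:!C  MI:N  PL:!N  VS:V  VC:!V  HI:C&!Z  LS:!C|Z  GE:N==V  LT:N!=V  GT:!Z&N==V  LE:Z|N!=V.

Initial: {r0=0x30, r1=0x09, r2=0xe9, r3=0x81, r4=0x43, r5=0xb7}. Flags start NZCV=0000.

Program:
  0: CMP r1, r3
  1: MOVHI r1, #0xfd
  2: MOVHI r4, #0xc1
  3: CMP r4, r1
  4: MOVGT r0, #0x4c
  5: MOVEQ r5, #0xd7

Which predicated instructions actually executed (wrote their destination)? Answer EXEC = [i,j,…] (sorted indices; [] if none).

0: ✓ CMP  NZCV=1001
1: · MOVHI
2: · MOVHI
3: ✓ CMP  NZCV=0010
4: ✓ MOVGT  r0←0x4c
5: · MOVEQ

EXEC = [4]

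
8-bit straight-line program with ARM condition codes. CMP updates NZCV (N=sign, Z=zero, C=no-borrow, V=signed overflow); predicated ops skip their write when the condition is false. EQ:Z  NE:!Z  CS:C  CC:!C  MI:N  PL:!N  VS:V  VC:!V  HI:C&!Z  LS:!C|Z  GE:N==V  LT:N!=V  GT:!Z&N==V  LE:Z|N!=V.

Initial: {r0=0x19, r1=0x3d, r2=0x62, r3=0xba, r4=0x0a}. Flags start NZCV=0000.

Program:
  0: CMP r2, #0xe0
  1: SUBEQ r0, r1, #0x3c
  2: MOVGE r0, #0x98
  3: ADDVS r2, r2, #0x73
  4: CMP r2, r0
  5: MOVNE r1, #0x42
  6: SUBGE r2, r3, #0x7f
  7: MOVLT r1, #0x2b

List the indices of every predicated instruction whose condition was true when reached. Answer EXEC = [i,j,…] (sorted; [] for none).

0: ✓ CMP  NZCV=1001
1: · SUBEQ
2: ✓ MOVGE  r0←0x98
3: ✓ ADDVS  r2←0xd5
4: ✓ CMP  NZCV=0010
5: ✓ MOVNE  r1←0x42
6: ✓ SUBGE  r2←0x3b
7: · MOVLT

EXEC = [2,3,5,6]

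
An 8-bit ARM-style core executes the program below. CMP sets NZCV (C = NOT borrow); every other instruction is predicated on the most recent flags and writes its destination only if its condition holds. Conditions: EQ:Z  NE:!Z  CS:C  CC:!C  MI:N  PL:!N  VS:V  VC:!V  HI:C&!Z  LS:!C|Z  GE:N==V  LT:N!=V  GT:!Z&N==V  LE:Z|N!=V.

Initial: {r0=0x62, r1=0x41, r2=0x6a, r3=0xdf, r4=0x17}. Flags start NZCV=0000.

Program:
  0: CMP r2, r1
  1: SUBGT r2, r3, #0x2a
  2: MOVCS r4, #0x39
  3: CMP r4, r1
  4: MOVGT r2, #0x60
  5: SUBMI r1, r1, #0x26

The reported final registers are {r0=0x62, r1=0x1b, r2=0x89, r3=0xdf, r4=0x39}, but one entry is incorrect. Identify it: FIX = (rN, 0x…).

0: ✓ CMP  NZCV=0010
1: ✓ SUBGT  r2←0xb5
2: ✓ MOVCS  r4←0x39
3: ✓ CMP  NZCV=1000
4: · MOVGT
5: ✓ SUBMI  r1←0x1b

FIX = (r2, 0xb5)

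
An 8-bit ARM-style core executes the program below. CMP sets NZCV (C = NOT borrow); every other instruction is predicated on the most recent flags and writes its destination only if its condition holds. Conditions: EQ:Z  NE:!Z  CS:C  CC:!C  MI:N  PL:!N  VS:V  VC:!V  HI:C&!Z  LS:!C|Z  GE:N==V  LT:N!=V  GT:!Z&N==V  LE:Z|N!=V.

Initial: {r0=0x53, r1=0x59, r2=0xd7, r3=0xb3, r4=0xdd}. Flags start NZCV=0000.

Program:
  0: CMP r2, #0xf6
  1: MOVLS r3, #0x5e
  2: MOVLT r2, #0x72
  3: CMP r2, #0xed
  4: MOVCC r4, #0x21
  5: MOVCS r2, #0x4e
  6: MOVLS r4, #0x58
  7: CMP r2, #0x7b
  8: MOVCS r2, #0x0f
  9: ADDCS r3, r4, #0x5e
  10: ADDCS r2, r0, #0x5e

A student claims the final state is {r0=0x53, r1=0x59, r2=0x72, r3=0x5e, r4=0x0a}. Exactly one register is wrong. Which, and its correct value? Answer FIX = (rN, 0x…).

FIX = (r4, 0x58)

[0] flags=1000 → (cmp)
[1] flags=1000 LS?T → r3=0x5e
[2] flags=1000 LT?T → r2=0x72
[3] flags=1001 → (cmp)
[4] flags=1001 CC?T → r4=0x21
[5] flags=1001 CS?F → skip
[6] flags=1001 LS?T → r4=0x58
[7] flags=1000 → (cmp)
[8] flags=1000 CS?F → skip
[9] flags=1000 CS?F → skip
[10] flags=1000 CS?F → skip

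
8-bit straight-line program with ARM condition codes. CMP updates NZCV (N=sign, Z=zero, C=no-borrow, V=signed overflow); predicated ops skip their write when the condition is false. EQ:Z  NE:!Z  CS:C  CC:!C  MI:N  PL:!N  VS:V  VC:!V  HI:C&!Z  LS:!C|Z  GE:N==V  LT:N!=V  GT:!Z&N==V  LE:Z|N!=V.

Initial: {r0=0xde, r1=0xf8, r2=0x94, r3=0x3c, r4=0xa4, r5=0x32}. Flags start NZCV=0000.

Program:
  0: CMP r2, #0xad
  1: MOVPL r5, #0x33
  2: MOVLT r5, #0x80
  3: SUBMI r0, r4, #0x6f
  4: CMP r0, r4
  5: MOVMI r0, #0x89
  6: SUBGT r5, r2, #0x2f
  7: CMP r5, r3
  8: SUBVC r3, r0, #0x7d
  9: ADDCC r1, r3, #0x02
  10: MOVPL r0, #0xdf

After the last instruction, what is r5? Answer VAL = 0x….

[0] flags=1000 → (cmp)
[1] flags=1000 PL?F → skip
[2] flags=1000 LT?T → r5=0x80
[3] flags=1000 MI?T → r0=0x35
[4] flags=1001 → (cmp)
[5] flags=1001 MI?T → r0=0x89
[6] flags=1001 GT?T → r5=0x65
[7] flags=0010 → (cmp)
[8] flags=0010 VC?T → r3=0x0c
[9] flags=0010 CC?F → skip
[10] flags=0010 PL?T → r0=0xdf

VAL = 0x65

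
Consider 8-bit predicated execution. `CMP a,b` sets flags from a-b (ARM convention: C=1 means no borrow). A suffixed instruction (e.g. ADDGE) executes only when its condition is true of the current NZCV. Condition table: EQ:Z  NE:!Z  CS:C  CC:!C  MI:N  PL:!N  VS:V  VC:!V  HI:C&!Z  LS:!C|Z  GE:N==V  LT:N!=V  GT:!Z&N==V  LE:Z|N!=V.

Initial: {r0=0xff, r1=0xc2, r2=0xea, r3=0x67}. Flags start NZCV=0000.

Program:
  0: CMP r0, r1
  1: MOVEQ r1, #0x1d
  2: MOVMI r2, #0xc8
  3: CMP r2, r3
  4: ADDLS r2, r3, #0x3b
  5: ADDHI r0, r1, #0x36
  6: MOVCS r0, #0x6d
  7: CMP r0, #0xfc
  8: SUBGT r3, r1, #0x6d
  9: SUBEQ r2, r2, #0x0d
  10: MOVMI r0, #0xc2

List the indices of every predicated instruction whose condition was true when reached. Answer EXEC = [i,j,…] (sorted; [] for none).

[0] flags=0010 → (cmp)
[1] flags=0010 EQ?F → skip
[2] flags=0010 MI?F → skip
[3] flags=1010 → (cmp)
[4] flags=1010 LS?F → skip
[5] flags=1010 HI?T → r0=0xf8
[6] flags=1010 CS?T → r0=0x6d
[7] flags=0000 → (cmp)
[8] flags=0000 GT?T → r3=0x55
[9] flags=0000 EQ?F → skip
[10] flags=0000 MI?F → skip

EXEC = [5,6,8]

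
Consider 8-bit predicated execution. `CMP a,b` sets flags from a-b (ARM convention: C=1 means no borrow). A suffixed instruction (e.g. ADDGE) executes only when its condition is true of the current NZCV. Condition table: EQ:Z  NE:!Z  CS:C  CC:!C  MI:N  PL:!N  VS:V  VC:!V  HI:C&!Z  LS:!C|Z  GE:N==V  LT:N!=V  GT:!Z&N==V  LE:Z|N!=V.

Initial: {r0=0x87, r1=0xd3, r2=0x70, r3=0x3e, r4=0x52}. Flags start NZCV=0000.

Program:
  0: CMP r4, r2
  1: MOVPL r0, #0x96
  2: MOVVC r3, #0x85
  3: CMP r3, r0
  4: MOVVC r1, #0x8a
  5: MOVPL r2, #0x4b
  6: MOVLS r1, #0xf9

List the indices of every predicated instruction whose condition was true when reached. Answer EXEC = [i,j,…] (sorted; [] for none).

EXEC = [2,4,6]

0: ✓ CMP  NZCV=1000
1: · MOVPL
2: ✓ MOVVC  r3←0x85
3: ✓ CMP  NZCV=1000
4: ✓ MOVVC  r1←0x8a
5: · MOVPL
6: ✓ MOVLS  r1←0xf9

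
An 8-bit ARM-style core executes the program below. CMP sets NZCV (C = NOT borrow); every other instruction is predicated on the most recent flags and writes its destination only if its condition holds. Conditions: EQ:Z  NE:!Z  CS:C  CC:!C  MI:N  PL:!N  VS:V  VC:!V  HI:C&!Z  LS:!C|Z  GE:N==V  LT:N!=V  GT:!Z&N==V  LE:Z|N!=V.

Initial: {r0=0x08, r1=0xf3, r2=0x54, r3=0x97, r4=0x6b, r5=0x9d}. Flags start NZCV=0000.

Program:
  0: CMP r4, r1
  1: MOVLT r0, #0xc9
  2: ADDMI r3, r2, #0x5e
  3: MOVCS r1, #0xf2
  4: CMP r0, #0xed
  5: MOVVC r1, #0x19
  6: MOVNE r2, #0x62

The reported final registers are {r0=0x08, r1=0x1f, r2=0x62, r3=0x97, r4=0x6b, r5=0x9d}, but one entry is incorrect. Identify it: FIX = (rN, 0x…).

FIX = (r1, 0x19)

0: ✓ CMP  NZCV=0000
1: · MOVLT
2: · ADDMI
3: · MOVCS
4: ✓ CMP  NZCV=0000
5: ✓ MOVVC  r1←0x19
6: ✓ MOVNE  r2←0x62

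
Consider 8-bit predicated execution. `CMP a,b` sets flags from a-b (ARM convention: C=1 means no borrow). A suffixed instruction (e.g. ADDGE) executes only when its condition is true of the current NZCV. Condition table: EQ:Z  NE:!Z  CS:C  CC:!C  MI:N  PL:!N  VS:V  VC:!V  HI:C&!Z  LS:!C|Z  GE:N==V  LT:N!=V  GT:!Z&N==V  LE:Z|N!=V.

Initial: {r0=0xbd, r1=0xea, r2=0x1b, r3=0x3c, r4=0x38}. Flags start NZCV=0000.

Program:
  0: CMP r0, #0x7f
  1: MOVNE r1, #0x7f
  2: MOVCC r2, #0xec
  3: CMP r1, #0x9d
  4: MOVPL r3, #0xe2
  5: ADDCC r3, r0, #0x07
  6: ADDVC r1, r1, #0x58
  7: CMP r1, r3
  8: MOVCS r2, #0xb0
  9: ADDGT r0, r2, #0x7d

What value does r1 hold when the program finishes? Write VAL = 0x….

[0] flags=0011 → (cmp)
[1] flags=0011 NE?T → r1=0x7f
[2] flags=0011 CC?F → skip
[3] flags=1001 → (cmp)
[4] flags=1001 PL?F → skip
[5] flags=1001 CC?T → r3=0xc4
[6] flags=1001 VC?F → skip
[7] flags=1001 → (cmp)
[8] flags=1001 CS?F → skip
[9] flags=1001 GT?T → r0=0x98

VAL = 0x7f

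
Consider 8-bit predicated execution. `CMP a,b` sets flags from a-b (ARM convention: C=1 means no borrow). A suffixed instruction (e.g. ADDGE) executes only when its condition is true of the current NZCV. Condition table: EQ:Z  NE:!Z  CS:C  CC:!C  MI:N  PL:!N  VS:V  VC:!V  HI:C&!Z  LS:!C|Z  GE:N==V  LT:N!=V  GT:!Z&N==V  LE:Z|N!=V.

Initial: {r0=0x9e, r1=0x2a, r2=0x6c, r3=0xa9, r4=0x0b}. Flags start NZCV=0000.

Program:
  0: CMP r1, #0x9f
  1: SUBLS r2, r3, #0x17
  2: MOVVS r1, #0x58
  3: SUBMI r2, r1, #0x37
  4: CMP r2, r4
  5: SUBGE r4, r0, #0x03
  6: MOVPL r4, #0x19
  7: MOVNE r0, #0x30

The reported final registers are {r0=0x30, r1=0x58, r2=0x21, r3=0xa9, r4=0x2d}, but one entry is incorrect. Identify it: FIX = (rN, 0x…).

FIX = (r4, 0x19)

0: ✓ CMP  NZCV=1001
1: ✓ SUBLS  r2←0x92
2: ✓ MOVVS  r1←0x58
3: ✓ SUBMI  r2←0x21
4: ✓ CMP  NZCV=0010
5: ✓ SUBGE  r4←0x9b
6: ✓ MOVPL  r4←0x19
7: ✓ MOVNE  r0←0x30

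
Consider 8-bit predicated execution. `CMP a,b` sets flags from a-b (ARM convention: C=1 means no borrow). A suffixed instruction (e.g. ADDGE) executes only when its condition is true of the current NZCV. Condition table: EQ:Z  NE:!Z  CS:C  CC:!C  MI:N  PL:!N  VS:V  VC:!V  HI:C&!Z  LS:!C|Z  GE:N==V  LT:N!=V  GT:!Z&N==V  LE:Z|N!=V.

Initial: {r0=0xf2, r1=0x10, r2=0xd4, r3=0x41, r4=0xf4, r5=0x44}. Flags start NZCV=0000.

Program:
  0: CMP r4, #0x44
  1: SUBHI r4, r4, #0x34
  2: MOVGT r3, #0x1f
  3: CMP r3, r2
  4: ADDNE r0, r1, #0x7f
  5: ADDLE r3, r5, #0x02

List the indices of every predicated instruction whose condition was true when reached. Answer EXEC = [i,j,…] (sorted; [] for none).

0: ✓ CMP  NZCV=1010
1: ✓ SUBHI  r4←0xc0
2: · MOVGT
3: ✓ CMP  NZCV=0000
4: ✓ ADDNE  r0←0x8f
5: · ADDLE

EXEC = [1,4]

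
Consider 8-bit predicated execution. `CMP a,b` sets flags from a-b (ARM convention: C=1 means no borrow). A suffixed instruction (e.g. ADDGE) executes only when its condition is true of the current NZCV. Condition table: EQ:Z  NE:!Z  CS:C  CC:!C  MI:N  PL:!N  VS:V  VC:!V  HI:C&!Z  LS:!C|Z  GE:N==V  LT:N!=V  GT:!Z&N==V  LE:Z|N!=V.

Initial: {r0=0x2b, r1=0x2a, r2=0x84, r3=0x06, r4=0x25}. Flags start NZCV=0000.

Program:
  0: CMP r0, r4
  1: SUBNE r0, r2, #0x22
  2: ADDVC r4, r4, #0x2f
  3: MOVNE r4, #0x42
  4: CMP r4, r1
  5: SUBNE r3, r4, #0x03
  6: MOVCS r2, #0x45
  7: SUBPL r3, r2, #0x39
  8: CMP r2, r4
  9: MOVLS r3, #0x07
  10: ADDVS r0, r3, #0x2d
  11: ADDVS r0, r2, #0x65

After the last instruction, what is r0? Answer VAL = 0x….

VAL = 0x62

[0] flags=0010 → (cmp)
[1] flags=0010 NE?T → r0=0x62
[2] flags=0010 VC?T → r4=0x54
[3] flags=0010 NE?T → r4=0x42
[4] flags=0010 → (cmp)
[5] flags=0010 NE?T → r3=0x3f
[6] flags=0010 CS?T → r2=0x45
[7] flags=0010 PL?T → r3=0x0c
[8] flags=0010 → (cmp)
[9] flags=0010 LS?F → skip
[10] flags=0010 VS?F → skip
[11] flags=0010 VS?F → skip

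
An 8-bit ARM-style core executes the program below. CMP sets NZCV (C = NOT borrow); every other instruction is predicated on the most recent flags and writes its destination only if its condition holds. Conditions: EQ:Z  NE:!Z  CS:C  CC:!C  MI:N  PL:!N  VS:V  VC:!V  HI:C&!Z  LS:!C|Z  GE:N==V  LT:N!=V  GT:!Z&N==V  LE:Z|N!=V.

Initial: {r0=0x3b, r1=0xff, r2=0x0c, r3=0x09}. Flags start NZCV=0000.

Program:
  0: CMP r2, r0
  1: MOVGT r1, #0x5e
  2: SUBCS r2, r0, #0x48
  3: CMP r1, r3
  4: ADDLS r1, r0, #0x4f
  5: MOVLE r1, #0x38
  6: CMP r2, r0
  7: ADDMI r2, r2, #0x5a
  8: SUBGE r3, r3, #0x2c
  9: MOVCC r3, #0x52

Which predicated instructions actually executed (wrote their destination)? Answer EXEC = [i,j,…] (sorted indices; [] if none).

EXEC = [5,7,9]

[0] flags=1000 → (cmp)
[1] flags=1000 GT?F → skip
[2] flags=1000 CS?F → skip
[3] flags=1010 → (cmp)
[4] flags=1010 LS?F → skip
[5] flags=1010 LE?T → r1=0x38
[6] flags=1000 → (cmp)
[7] flags=1000 MI?T → r2=0x66
[8] flags=1000 GE?F → skip
[9] flags=1000 CC?T → r3=0x52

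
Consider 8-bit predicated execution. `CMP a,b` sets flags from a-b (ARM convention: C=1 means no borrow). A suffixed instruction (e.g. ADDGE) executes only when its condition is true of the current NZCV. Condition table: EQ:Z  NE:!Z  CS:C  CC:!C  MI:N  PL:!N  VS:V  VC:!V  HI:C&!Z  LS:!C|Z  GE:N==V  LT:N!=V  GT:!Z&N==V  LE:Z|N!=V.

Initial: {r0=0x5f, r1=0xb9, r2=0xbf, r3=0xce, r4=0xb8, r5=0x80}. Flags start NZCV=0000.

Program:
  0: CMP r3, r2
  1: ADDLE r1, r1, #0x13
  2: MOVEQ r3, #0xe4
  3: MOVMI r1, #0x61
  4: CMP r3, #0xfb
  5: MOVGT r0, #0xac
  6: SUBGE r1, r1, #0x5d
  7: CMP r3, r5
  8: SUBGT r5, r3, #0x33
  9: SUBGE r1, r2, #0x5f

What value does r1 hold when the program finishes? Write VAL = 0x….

VAL = 0x60

[0] flags=0010 → (cmp)
[1] flags=0010 LE?F → skip
[2] flags=0010 EQ?F → skip
[3] flags=0010 MI?F → skip
[4] flags=1000 → (cmp)
[5] flags=1000 GT?F → skip
[6] flags=1000 GE?F → skip
[7] flags=0010 → (cmp)
[8] flags=0010 GT?T → r5=0x9b
[9] flags=0010 GE?T → r1=0x60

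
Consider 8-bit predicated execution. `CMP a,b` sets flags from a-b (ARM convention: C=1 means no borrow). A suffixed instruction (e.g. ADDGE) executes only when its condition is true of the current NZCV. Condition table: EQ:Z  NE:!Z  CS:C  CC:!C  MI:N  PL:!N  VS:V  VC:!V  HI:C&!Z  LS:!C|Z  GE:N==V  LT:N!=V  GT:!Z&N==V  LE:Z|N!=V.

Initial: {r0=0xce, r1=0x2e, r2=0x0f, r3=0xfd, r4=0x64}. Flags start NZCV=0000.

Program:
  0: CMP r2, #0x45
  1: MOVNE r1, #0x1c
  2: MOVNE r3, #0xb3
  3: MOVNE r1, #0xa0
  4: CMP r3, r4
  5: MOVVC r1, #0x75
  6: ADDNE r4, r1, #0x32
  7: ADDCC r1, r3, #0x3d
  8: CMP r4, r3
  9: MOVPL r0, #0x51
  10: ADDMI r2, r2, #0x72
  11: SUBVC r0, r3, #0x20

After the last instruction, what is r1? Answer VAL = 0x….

VAL = 0xa0

[0] flags=1000 → (cmp)
[1] flags=1000 NE?T → r1=0x1c
[2] flags=1000 NE?T → r3=0xb3
[3] flags=1000 NE?T → r1=0xa0
[4] flags=0011 → (cmp)
[5] flags=0011 VC?F → skip
[6] flags=0011 NE?T → r4=0xd2
[7] flags=0011 CC?F → skip
[8] flags=0010 → (cmp)
[9] flags=0010 PL?T → r0=0x51
[10] flags=0010 MI?F → skip
[11] flags=0010 VC?T → r0=0x93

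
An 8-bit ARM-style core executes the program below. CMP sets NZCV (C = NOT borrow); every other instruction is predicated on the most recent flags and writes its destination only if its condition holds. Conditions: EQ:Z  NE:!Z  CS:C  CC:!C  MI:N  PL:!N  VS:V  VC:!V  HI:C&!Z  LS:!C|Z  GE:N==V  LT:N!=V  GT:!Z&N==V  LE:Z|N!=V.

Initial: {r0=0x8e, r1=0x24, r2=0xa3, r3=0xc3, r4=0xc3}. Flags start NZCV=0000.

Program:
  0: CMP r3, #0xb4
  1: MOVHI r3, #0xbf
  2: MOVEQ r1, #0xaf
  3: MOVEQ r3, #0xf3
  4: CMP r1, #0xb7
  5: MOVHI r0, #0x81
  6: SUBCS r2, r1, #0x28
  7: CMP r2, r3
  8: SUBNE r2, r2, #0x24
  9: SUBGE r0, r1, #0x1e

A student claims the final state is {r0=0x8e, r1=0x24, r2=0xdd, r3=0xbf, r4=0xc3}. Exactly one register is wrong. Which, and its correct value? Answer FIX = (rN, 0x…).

0: ✓ CMP  NZCV=0010
1: ✓ MOVHI  r3←0xbf
2: · MOVEQ
3: · MOVEQ
4: ✓ CMP  NZCV=0000
5: · MOVHI
6: · SUBCS
7: ✓ CMP  NZCV=1000
8: ✓ SUBNE  r2←0x7f
9: · SUBGE

FIX = (r2, 0x7f)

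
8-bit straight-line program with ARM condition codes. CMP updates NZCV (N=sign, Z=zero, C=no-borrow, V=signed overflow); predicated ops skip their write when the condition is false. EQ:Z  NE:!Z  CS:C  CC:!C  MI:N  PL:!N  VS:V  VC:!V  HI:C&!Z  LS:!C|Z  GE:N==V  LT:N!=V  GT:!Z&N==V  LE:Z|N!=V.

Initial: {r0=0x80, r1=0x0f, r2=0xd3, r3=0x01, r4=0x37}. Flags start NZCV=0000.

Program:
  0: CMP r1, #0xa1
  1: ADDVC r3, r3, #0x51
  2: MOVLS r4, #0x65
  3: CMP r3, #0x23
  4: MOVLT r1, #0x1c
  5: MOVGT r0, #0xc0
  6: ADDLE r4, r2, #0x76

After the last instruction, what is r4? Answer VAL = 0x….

0: ✓ CMP  NZCV=0000
1: ✓ ADDVC  r3←0x52
2: ✓ MOVLS  r4←0x65
3: ✓ CMP  NZCV=0010
4: · MOVLT
5: ✓ MOVGT  r0←0xc0
6: · ADDLE

VAL = 0x65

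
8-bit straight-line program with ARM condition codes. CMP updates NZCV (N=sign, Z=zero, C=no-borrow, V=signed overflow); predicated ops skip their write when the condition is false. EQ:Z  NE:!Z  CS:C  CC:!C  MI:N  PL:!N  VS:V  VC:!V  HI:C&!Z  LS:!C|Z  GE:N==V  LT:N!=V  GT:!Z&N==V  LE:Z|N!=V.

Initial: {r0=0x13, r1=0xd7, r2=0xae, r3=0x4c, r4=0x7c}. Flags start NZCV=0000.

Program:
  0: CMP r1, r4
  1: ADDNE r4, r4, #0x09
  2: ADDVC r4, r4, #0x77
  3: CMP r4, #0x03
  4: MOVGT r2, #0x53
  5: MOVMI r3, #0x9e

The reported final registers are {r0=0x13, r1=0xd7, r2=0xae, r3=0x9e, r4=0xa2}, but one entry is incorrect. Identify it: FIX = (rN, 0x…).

0: ✓ CMP  NZCV=0011
1: ✓ ADDNE  r4←0x85
2: · ADDVC
3: ✓ CMP  NZCV=1010
4: · MOVGT
5: ✓ MOVMI  r3←0x9e

FIX = (r4, 0x85)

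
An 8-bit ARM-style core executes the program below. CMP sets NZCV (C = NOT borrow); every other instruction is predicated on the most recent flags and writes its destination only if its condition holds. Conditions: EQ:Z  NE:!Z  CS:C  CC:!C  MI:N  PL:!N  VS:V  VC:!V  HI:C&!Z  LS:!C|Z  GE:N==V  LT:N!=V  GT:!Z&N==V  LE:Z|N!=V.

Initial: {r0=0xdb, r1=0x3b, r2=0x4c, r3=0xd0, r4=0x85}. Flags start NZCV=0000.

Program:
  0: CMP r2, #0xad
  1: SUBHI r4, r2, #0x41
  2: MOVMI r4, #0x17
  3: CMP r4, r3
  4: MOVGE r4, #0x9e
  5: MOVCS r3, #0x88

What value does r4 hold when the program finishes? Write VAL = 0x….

VAL = 0x9e

0: ✓ CMP  NZCV=1001
1: · SUBHI
2: ✓ MOVMI  r4←0x17
3: ✓ CMP  NZCV=0000
4: ✓ MOVGE  r4←0x9e
5: · MOVCS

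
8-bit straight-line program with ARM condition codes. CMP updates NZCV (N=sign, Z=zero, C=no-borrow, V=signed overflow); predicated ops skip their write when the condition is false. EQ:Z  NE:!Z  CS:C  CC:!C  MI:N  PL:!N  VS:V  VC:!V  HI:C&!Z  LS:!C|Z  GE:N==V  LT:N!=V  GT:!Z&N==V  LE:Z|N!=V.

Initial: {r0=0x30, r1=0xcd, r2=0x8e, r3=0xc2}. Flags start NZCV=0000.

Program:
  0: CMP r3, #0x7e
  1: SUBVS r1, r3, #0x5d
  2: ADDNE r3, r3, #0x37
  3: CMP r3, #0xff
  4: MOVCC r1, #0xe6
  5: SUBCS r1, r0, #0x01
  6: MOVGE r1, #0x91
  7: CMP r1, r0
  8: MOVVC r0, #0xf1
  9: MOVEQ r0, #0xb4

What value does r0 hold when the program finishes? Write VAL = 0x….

VAL = 0xf1

[0] flags=0011 → (cmp)
[1] flags=0011 VS?T → r1=0x65
[2] flags=0011 NE?T → r3=0xf9
[3] flags=1000 → (cmp)
[4] flags=1000 CC?T → r1=0xe6
[5] flags=1000 CS?F → skip
[6] flags=1000 GE?F → skip
[7] flags=1010 → (cmp)
[8] flags=1010 VC?T → r0=0xf1
[9] flags=1010 EQ?F → skip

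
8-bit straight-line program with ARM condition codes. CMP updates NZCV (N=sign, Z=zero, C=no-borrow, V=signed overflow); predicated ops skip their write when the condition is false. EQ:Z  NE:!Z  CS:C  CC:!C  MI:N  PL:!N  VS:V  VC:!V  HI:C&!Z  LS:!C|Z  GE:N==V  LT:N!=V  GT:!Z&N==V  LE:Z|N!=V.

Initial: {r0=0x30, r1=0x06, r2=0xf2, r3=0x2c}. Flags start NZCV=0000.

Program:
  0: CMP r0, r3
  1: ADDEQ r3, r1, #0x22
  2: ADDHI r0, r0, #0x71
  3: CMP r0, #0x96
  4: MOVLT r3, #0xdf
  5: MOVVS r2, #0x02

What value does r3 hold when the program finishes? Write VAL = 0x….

0: ✓ CMP  NZCV=0010
1: · ADDEQ
2: ✓ ADDHI  r0←0xa1
3: ✓ CMP  NZCV=0010
4: · MOVLT
5: · MOVVS

VAL = 0x2c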